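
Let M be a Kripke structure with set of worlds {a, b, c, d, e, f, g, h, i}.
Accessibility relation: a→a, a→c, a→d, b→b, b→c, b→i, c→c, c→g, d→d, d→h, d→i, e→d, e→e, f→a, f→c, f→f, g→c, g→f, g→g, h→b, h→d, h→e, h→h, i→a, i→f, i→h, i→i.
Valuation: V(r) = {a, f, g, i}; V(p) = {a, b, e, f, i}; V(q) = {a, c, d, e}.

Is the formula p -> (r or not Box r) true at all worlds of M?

Let φ = p -> (r or not Box r). Evaluate φ at each world:
  a (successors {a, c, d}): φ is true.
  b (successors {b, c, i}): φ is true.
  c (successors {c, g}): φ is true.
  d (successors {d, h, i}): φ is true.
  e (successors {d, e}): φ is true.
  f (successors {a, c, f}): φ is true.
  g (successors {c, f, g}): φ is true.
  h (successors {b, d, e, h}): φ is true.
  i (successors {a, f, h, i}): φ is true.
For instance, at c:
  At c: p is false, r or not Box r is true, so p -> (r or not Box r) is true.
    At c: r is false, not Box r is true, so r or not Box r is true.
      At c: Box r is false, so not Box r is true.

Yes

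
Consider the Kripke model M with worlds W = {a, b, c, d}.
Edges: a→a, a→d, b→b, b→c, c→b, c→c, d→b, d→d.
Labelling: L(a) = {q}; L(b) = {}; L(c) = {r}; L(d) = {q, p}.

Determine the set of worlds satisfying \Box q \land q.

a

Recall that \Box ψ holds at a world iff ψ holds at every accessible world, and \Diamond ψ holds iff ψ holds at some accessible world.
Let φ = \Box q \land q. Evaluate φ at each world:
  a (successors {a, d}): φ is true.
  b (successors {b, c}): φ is false.
  c (successors {b, c}): φ is false.
  d (successors {b, d}): φ is false.
For instance, at d:
  At d: \Box q is false, q is true, so \Box q \land q is false.
    At d: \Box q requires q at every successor {b, d}.
      q fails at b, so \Box q is false at d.
Satisfying worlds: {a}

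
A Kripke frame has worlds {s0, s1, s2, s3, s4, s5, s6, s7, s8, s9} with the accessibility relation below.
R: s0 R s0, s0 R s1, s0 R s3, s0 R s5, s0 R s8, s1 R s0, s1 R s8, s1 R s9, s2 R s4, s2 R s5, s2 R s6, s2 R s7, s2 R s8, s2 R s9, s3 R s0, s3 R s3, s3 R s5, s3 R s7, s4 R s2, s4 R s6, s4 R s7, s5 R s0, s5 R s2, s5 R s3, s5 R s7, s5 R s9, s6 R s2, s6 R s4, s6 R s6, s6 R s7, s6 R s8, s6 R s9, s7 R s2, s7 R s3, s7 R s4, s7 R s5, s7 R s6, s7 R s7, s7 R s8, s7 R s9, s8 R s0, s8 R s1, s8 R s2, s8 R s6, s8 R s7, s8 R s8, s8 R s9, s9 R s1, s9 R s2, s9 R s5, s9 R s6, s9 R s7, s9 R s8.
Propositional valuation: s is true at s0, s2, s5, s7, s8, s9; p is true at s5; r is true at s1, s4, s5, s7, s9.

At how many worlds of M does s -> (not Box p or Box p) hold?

10

Recall that Box ψ holds at a world iff ψ holds at every accessible world, and Dia ψ holds iff ψ holds at some accessible world.
Let φ = s -> (not Box p or Box p). Evaluate φ at each world:
  s0 (successors {s0, s1, s3, s5, s8}): φ is true.
  s1 (successors {s0, s8, s9}): φ is true.
  s2 (successors {s4, s5, s6, s7, s8, s9}): φ is true.
  s3 (successors {s0, s3, s5, s7}): φ is true.
  s4 (successors {s2, s6, s7}): φ is true.
  s5 (successors {s0, s2, s3, s7, s9}): φ is true.
  s6 (successors {s2, s4, s6, s7, s8, s9}): φ is true.
  s7 (successors {s2, s3, s4, s5, s6, s7, s8, s9}): φ is true.
  s8 (successors {s0, s1, s2, s6, s7, s8, s9}): φ is true.
  s9 (successors {s1, s2, s5, s6, s7, s8}): φ is true.
For instance, at s2:
  At s2: s is true, not Box p or Box p is true, so s -> (not Box p or Box p) is true.
    At s2: not Box p is true, Box p is false, so not Box p or Box p is true.
      At s2: Box p is false, so not Box p is true.
      At s2: Box p requires p at every successor {s4, s5, s6, s7, s8, s9}.
        p fails at s4, so Box p is false at s2.
Satisfying worlds: {s0, s1, s2, s3, s4, s5, s6, s7, s8, s9}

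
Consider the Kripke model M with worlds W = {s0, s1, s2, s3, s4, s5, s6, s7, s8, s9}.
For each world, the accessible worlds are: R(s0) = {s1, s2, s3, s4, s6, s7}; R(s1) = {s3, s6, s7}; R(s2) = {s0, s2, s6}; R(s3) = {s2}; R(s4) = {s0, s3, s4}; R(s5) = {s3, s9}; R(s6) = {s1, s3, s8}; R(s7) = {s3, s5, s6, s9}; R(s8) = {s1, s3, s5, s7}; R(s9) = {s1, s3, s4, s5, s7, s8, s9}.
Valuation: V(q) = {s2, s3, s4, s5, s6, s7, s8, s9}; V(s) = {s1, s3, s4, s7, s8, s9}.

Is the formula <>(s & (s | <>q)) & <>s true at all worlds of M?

Let φ = <>(s & (s | <>q)) & <>s. Evaluate φ at each world:
  s0 (successors {s1, s2, s3, s4, s6, s7}): φ is true.
  s1 (successors {s3, s6, s7}): φ is true.
  s2 (successors {s0, s2, s6}): φ is false.
  s3 (successors {s2}): φ is false.
  s4 (successors {s0, s3, s4}): φ is true.
  s5 (successors {s3, s9}): φ is true.
  s6 (successors {s1, s3, s8}): φ is true.
  s7 (successors {s3, s5, s6, s9}): φ is true.
  s8 (successors {s1, s3, s5, s7}): φ is true.
  s9 (successors {s1, s3, s4, s5, s7, s8, s9}): φ is true.
Detail at s2 (counterexample):
  At s2: <>(s & (s | <>q)) is false, <>s is false, so <>(s & (s | <>q)) & <>s is false.
    At s2: <>(s & (s | <>q)) requires s & (s | <>q) at some successor in {s0, s2, s6}.
      At s0: s & (s | <>q) is false.
      At s2: s & (s | <>q) is false.
      At s6: s & (s | <>q) is false.
    So <>(s & (s | <>q)) is false at s2.
    At s2: <>s requires s at some successor in {s0, s2, s6}.
      At s0: s is false.
      At s2: s is false.
      At s6: s is false.
    So <>s is false at s2.

No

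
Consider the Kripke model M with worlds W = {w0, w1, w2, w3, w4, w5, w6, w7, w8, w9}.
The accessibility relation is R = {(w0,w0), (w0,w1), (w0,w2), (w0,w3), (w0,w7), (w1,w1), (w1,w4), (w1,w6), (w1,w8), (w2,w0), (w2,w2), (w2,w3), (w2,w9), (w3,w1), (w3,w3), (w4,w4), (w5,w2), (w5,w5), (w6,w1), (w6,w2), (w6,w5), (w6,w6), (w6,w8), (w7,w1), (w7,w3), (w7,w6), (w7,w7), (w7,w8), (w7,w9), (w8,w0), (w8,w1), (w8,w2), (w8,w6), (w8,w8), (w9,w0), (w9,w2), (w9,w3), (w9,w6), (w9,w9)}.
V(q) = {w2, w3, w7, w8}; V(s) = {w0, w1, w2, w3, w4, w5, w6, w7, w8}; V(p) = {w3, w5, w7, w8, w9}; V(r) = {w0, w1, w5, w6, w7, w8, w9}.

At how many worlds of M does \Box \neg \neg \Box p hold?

Recall that \Box ψ holds at a world iff ψ holds at every accessible world, and \Diamond ψ holds iff ψ holds at some accessible world.
Let φ = \Box \neg \neg \Box p. Evaluate φ at each world:
  w0 (successors {w0, w1, w2, w3, w7}): φ is false.
  w1 (successors {w1, w4, w6, w8}): φ is false.
  w2 (successors {w0, w2, w3, w9}): φ is false.
  w3 (successors {w1, w3}): φ is false.
  w4 (successors {w4}): φ is false.
  w5 (successors {w2, w5}): φ is false.
  w6 (successors {w1, w2, w5, w6, w8}): φ is false.
  w7 (successors {w1, w3, w6, w7, w8, w9}): φ is false.
  w8 (successors {w0, w1, w2, w6, w8}): φ is false.
  w9 (successors {w0, w2, w3, w6, w9}): φ is false.
For instance, at w3:
  At w3: \Box \neg \neg \Box p requires \neg \neg \Box p at every successor {w1, w3}.
    \neg \neg \Box p fails at w1, so \Box \neg \neg \Box p is false at w3.
      At w1: \neg \Box p is true, so \neg \neg \Box p is false.
Satisfying worlds: none.

0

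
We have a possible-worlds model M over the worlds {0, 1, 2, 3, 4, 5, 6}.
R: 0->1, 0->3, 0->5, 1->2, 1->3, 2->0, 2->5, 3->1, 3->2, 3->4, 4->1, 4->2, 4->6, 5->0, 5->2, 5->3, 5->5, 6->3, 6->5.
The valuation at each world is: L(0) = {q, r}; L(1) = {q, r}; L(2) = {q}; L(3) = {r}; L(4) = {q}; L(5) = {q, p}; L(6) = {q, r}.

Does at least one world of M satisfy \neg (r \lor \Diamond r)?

No

Let φ = \neg (r \lor \Diamond r). Evaluate φ at each world:
  0 (successors {1, 3, 5}): φ is false.
  1 (successors {2, 3}): φ is false.
  2 (successors {0, 5}): φ is false.
  3 (successors {1, 2, 4}): φ is false.
  4 (successors {1, 2, 6}): φ is false.
  5 (successors {0, 2, 3, 5}): φ is false.
  6 (successors {3, 5}): φ is false.
For instance, at 1:
  At 1: r \lor \Diamond r is true, so \neg (r \lor \Diamond r) is false.
    At 1: r is true, \Diamond r is true, so r \lor \Diamond r is true.
      At 1: \Diamond r requires r at some successor in {2, 3}.
        r holds at 3, so \Diamond r is true at 1.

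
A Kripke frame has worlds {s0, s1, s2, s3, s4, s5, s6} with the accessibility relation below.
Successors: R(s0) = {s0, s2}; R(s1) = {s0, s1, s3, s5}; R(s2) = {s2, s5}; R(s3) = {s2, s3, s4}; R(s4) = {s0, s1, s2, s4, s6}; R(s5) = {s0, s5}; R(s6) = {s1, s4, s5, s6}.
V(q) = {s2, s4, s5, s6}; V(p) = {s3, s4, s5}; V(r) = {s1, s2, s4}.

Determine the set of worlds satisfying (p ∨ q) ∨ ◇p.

s1, s2, s3, s4, s5, s6

Let φ = (p ∨ q) ∨ ◇p. Evaluate φ at each world:
  s0 (successors {s0, s2}): φ is false.
  s1 (successors {s0, s1, s3, s5}): φ is true.
  s2 (successors {s2, s5}): φ is true.
  s3 (successors {s2, s3, s4}): φ is true.
  s4 (successors {s0, s1, s2, s4, s6}): φ is true.
  s5 (successors {s0, s5}): φ is true.
  s6 (successors {s1, s4, s5, s6}): φ is true.
For instance, at s6:
  At s6: p ∨ q is true, ◇p is true, so (p ∨ q) ∨ ◇p is true.
    At s6: ◇p requires p at some successor in {s1, s4, s5, s6}.
      p holds at s4, so ◇p is true at s6.
Satisfying worlds: {s1, s2, s3, s4, s5, s6}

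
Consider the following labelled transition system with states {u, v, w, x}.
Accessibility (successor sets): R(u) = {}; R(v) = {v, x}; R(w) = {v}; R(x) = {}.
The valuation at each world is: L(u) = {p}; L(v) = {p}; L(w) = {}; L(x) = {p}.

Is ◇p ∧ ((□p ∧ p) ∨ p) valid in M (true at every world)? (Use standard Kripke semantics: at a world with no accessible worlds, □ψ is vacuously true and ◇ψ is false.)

Recall that □ψ holds at a world iff ψ holds at every accessible world, and ◇ψ holds iff ψ holds at some accessible world.
Let φ = ◇p ∧ ((□p ∧ p) ∨ p). Evaluate φ at each world:
  u (successors ∅): φ is false.
  v (successors {v, x}): φ is true.
  w (successors {v}): φ is false.
  x (successors ∅): φ is false.
Detail at u (counterexample):
  At u: ◇p is false, (□p ∧ p) ∨ p is true, so ◇p ∧ ((□p ∧ p) ∨ p) is false.
    At u: no accessible worlds, so ◇p is false.
    At u: □p ∧ p is true, p is true, so (□p ∧ p) ∨ p is true.
      At u: □p is true, p is true, so □p ∧ p is true.

No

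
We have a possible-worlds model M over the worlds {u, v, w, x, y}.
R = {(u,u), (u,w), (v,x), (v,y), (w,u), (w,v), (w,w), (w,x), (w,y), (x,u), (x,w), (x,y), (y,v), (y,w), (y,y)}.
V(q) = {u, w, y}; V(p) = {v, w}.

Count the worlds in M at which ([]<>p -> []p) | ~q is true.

4

Let φ = ([]<>p -> []p) | ~q. Evaluate φ at each world:
  u (successors {u, w}): φ is false.
  v (successors {x, y}): φ is true.
  w (successors {u, v, w, x, y}): φ is true.
  x (successors {u, w, y}): φ is true.
  y (successors {v, w, y}): φ is true.
For instance, at x:
  At x: []<>p -> []p is false, ~q is true, so ([]<>p -> []p) | ~q is true.
    At x: []<>p is true, []p is false, so []<>p -> []p is false.
      At x: []<>p requires <>p at every successor {u, w, y}.
        At u: <>p is true.
        At w: <>p is true.
        At y: <>p is true.
      So []<>p is true at x.
      At x: []p requires p at every successor {u, w, y}.
        p fails at u, so []p is false at x.
Satisfying worlds: {v, w, x, y}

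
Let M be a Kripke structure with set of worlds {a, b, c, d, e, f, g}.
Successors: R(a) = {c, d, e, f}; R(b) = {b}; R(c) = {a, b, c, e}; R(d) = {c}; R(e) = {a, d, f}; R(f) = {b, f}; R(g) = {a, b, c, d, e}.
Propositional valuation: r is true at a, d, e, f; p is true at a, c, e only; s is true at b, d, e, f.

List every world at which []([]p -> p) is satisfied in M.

Recall that []ψ holds at a world iff ψ holds at every accessible world, and <>ψ holds iff ψ holds at some accessible world.
Let φ = []([]p -> p). Evaluate φ at each world:
  a (successors {c, d, e, f}): φ is false.
  b (successors {b}): φ is true.
  c (successors {a, b, c, e}): φ is true.
  d (successors {c}): φ is true.
  e (successors {a, d, f}): φ is false.
  f (successors {b, f}): φ is true.
  g (successors {a, b, c, d, e}): φ is false.
For instance, at e:
  At e: []([]p -> p) requires []p -> p at every successor {a, d, f}.
    []p -> p fails at d, so []([]p -> p) is false at e.
      At d: []p is true, p is false, so []p -> p is false.
Satisfying worlds: {b, c, d, f}

b, c, d, f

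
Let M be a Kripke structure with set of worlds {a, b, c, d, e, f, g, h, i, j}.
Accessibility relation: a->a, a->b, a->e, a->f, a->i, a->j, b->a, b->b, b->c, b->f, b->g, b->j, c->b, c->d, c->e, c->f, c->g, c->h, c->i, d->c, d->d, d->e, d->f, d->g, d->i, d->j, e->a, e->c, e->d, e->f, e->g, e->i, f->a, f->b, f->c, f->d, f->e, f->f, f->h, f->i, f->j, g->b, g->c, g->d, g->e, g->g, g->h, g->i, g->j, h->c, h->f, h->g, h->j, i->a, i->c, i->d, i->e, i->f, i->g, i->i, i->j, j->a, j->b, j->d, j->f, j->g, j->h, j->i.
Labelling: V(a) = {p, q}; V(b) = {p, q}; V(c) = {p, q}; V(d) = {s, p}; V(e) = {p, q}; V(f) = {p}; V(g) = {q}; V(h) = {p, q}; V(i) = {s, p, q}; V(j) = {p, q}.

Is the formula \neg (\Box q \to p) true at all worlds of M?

Recall that \Box ψ holds at a world iff ψ holds at every accessible world, and \Diamond ψ holds iff ψ holds at some accessible world.
Let φ = \neg (\Box q \to p). Evaluate φ at each world:
  a (successors {a, b, e, f, i, j}): φ is false.
  b (successors {a, b, c, f, g, j}): φ is false.
  c (successors {b, d, e, f, g, h, i}): φ is false.
  d (successors {c, d, e, f, g, i, j}): φ is false.
  e (successors {a, c, d, f, g, i}): φ is false.
  f (successors {a, b, c, d, e, f, h, i, j}): φ is false.
  g (successors {b, c, d, e, g, h, i, j}): φ is false.
  h (successors {c, f, g, j}): φ is false.
  i (successors {a, c, d, e, f, g, i, j}): φ is false.
  j (successors {a, b, d, f, g, h, i}): φ is false.
Detail at a (counterexample):
  At a: \Box q \to p is true, so \neg (\Box q \to p) is false.
    At a: \Box q is false, p is true, so \Box q \to p is true.
      At a: \Box q requires q at every successor {a, b, e, f, i, j}.
        q fails at f, so \Box q is false at a.

No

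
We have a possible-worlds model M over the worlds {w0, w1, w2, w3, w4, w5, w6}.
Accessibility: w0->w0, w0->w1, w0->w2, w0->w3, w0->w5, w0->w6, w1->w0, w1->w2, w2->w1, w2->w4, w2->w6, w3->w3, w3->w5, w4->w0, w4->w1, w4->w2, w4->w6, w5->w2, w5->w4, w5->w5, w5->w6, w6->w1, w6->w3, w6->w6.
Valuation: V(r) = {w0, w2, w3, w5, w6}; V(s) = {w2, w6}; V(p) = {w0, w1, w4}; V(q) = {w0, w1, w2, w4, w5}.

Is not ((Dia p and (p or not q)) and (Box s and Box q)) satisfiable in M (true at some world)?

Yes

Recall that Box ψ holds at a world iff ψ holds at every accessible world, and Dia ψ holds iff ψ holds at some accessible world.
Let φ = not ((Dia p and (p or not q)) and (Box s and Box q)). Evaluate φ at each world:
  w0 (successors {w0, w1, w2, w3, w5, w6}): φ is true.
  w1 (successors {w0, w2}): φ is true.
  w2 (successors {w1, w4, w6}): φ is true.
  w3 (successors {w3, w5}): φ is true.
  w4 (successors {w0, w1, w2, w6}): φ is true.
  w5 (successors {w2, w4, w5, w6}): φ is true.
  w6 (successors {w1, w3, w6}): φ is true.
Detail at w0 (witness):
  At w0: (Dia p and (p or not q)) and (Box s and Box q) is false, so not ((Dia p and (p or not q)) and (Box s and Box q)) is true.
    At w0: Dia p and (p or not q) is true, Box s and Box q is false, so (Dia p and (p or not q)) and (Box s and Box q) is false.
      At w0: Dia p is true, p or not q is true, so Dia p and (p or not q) is true.
      At w0: Box s is false, Box q is false, so Box s and Box q is false.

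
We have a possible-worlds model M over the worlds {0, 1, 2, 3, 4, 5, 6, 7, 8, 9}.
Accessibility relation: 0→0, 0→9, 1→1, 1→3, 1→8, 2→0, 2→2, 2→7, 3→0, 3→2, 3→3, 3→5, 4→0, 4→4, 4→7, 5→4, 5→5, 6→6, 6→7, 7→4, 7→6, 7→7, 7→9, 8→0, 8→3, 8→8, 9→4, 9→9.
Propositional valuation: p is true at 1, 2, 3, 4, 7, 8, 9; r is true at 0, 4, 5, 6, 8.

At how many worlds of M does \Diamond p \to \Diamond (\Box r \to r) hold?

10

Let φ = \Diamond p \to \Diamond (\Box r \to r). Evaluate φ at each world:
  0 (successors {0, 9}): φ is true.
  1 (successors {1, 3, 8}): φ is true.
  2 (successors {0, 2, 7}): φ is true.
  3 (successors {0, 2, 3, 5}): φ is true.
  4 (successors {0, 4, 7}): φ is true.
  5 (successors {4, 5}): φ is true.
  6 (successors {6, 7}): φ is true.
  7 (successors {4, 6, 7, 9}): φ is true.
  8 (successors {0, 3, 8}): φ is true.
  9 (successors {4, 9}): φ is true.
For instance, at 6:
  At 6: \Diamond p is true, \Diamond (\Box r \to r) is true, so \Diamond p \to \Diamond (\Box r \to r) is true.
    At 6: \Diamond p requires p at some successor in {6, 7}.
      p holds at 7, so \Diamond p is true at 6.
    At 6: \Diamond (\Box r \to r) requires \Box r \to r at some successor in {6, 7}.
      \Box r \to r holds at 6, so \Diamond (\Box r \to r) is true at 6.
Satisfying worlds: {0, 1, 2, 3, 4, 5, 6, 7, 8, 9}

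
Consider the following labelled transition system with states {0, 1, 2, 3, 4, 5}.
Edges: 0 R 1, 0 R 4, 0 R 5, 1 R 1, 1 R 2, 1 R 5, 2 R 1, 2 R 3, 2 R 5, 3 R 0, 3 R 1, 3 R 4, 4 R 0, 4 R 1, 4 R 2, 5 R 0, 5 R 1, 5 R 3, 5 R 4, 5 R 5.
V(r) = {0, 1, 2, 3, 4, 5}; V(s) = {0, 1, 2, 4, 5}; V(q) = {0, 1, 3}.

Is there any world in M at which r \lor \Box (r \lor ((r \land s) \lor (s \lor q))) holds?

Yes

Let φ = r \lor \Box (r \lor ((r \land s) \lor (s \lor q))). Evaluate φ at each world:
  0 (successors {1, 4, 5}): φ is true.
  1 (successors {1, 2, 5}): φ is true.
  2 (successors {1, 3, 5}): φ is true.
  3 (successors {0, 1, 4}): φ is true.
  4 (successors {0, 1, 2}): φ is true.
  5 (successors {0, 1, 3, 4, 5}): φ is true.
Detail at 0 (witness):
  At 0: r is true, \Box (r \lor ((r \land s) \lor (s \lor q))) is true, so r \lor \Box (r \lor ((r \land s) \lor (s \lor q))) is true.
    At 0: \Box (r \lor ((r \land s) \lor (s \lor q))) requires r \lor ((r \land s) \lor (s \lor q)) at every successor {1, 4, 5}.
      At 1: r \lor ((r \land s) \lor (s \lor q)) is true.
      At 4: r \lor ((r \land s) \lor (s \lor q)) is true.
      At 5: r \lor ((r \land s) \lor (s \lor q)) is true.
    So \Box (r \lor ((r \land s) \lor (s \lor q))) is true at 0.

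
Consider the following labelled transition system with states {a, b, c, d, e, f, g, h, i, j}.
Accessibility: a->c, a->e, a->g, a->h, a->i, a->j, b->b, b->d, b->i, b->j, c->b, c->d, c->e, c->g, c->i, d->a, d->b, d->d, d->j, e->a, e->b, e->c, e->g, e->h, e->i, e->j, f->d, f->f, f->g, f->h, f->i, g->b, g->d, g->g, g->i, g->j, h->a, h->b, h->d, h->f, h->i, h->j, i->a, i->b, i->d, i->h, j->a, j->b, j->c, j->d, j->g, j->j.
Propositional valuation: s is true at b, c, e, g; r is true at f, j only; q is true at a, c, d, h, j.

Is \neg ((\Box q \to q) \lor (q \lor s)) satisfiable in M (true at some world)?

Recall that \Box ψ holds at a world iff ψ holds at every accessible world, and \Diamond ψ holds iff ψ holds at some accessible world.
Let φ = \neg ((\Box q \to q) \lor (q \lor s)). Evaluate φ at each world:
  a (successors {c, e, g, h, i, j}): φ is false.
  b (successors {b, d, i, j}): φ is false.
  c (successors {b, d, e, g, i}): φ is false.
  d (successors {a, b, d, j}): φ is false.
  e (successors {a, b, c, g, h, i, j}): φ is false.
  f (successors {d, f, g, h, i}): φ is false.
  g (successors {b, d, g, i, j}): φ is false.
  h (successors {a, b, d, f, i, j}): φ is false.
  i (successors {a, b, d, h}): φ is false.
  j (successors {a, b, c, d, g, j}): φ is false.
For instance, at f:
  At f: (\Box q \to q) \lor (q \lor s) is true, so \neg ((\Box q \to q) \lor (q \lor s)) is false.
    At f: \Box q \to q is true, q \lor s is false, so (\Box q \to q) \lor (q \lor s) is true.
      At f: \Box q is false, q is false, so \Box q \to q is true.

No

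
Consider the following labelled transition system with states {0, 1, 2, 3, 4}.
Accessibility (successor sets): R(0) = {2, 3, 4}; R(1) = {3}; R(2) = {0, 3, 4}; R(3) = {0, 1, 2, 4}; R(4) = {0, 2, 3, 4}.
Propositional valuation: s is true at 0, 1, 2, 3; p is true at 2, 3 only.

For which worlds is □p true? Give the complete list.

Recall that □ψ holds at a world iff ψ holds at every accessible world, and ◇ψ holds iff ψ holds at some accessible world.
Let φ = □p. Evaluate φ at each world:
  0 (successors {2, 3, 4}): φ is false.
  1 (successors {3}): φ is true.
  2 (successors {0, 3, 4}): φ is false.
  3 (successors {0, 1, 2, 4}): φ is false.
  4 (successors {0, 2, 3, 4}): φ is false.
For instance, at 3:
  At 3: □p requires p at every successor {0, 1, 2, 4}.
    p fails at 0, so □p is false at 3.
Satisfying worlds: {1}

1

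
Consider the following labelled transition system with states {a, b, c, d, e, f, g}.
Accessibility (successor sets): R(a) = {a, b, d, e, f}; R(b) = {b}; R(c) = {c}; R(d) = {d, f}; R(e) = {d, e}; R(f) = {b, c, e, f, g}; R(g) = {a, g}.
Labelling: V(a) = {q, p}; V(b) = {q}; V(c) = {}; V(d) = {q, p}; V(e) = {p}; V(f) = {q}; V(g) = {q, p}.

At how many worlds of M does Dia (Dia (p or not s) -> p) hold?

5

Let φ = Dia (Dia (p or not s) -> p). Evaluate φ at each world:
  a (successors {a, b, d, e, f}): φ is true.
  b (successors {b}): φ is false.
  c (successors {c}): φ is false.
  d (successors {d, f}): φ is true.
  e (successors {d, e}): φ is true.
  f (successors {b, c, e, f, g}): φ is true.
  g (successors {a, g}): φ is true.
For instance, at a:
  At a: Dia (Dia (p or not s) -> p) requires Dia (p or not s) -> p at some successor in {a, b, d, e, f}.
    Dia (p or not s) -> p holds at a, so Dia (Dia (p or not s) -> p) is true at a.
      At a: Dia (p or not s) is true, p is true, so Dia (p or not s) -> p is true.
Satisfying worlds: {a, d, e, f, g}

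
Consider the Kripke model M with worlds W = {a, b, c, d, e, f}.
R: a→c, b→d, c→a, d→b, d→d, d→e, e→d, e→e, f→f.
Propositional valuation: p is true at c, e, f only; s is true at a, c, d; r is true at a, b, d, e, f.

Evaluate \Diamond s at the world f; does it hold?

No

At f: \Diamond s requires s at some successor in {f}.
  At f: s is false.
So \Diamond s is false at f.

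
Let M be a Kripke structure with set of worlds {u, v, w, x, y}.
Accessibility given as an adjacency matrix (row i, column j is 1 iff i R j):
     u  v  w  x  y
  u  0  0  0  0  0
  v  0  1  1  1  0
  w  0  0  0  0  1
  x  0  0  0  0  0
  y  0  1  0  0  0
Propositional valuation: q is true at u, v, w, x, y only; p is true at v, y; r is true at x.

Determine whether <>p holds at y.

Yes

At y: <>p requires p at some successor in {v}.
  p holds at v, so <>p is true at y.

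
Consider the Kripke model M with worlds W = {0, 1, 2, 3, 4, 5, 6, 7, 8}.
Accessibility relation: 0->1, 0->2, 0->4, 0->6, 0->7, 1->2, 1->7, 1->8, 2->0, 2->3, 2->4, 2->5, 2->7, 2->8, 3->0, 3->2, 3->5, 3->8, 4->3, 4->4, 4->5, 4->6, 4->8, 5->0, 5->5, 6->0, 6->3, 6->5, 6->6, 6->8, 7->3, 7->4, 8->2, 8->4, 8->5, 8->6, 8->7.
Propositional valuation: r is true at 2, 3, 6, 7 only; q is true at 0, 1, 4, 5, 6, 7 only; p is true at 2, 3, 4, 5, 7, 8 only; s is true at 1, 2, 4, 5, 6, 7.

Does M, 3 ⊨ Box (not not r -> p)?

At 3: Box (not not r -> p) requires not not r -> p at every successor {0, 2, 5, 8}.
  At 0: not not r -> p is true.
  At 2: not not r -> p is true.
  At 5: not not r -> p is true.
  At 8: not not r -> p is true.
So Box (not not r -> p) is true at 3.

Yes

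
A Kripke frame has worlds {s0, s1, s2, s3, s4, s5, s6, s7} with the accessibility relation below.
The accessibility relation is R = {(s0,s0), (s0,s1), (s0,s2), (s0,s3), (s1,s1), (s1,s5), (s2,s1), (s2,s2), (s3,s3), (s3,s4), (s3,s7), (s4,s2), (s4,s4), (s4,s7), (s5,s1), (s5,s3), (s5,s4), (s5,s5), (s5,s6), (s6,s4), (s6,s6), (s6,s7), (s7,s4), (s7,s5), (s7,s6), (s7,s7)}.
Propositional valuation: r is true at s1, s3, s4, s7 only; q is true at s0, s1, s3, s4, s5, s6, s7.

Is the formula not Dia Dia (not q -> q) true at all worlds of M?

No

Recall that Dia ψ holds at a world iff ψ holds at some accessible world.
Let φ = not Dia Dia (not q -> q). Evaluate φ at each world:
  s0 (successors {s0, s1, s2, s3}): φ is false.
  s1 (successors {s1, s5}): φ is false.
  s2 (successors {s1, s2}): φ is false.
  s3 (successors {s3, s4, s7}): φ is false.
  s4 (successors {s2, s4, s7}): φ is false.
  s5 (successors {s1, s3, s4, s5, s6}): φ is false.
  s6 (successors {s4, s6, s7}): φ is false.
  s7 (successors {s4, s5, s6, s7}): φ is false.
Detail at s0 (counterexample):
  At s0: Dia Dia (not q -> q) is true, so not Dia Dia (not q -> q) is false.
    At s0: Dia Dia (not q -> q) requires Dia (not q -> q) at some successor in {s0, s1, s2, s3}.
      Dia (not q -> q) holds at s0, so Dia Dia (not q -> q) is true at s0.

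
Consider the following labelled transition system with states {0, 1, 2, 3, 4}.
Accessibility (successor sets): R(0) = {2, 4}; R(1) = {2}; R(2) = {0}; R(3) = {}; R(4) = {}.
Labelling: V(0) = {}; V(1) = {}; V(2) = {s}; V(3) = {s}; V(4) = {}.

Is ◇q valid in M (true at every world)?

No

Let φ = ◇q. Evaluate φ at each world:
  0 (successors {2, 4}): φ is false.
  1 (successors {2}): φ is false.
  2 (successors {0}): φ is false.
  3 (successors ∅): φ is false.
  4 (successors ∅): φ is false.
Detail at 0 (counterexample):
  At 0: ◇q requires q at some successor in {2, 4}.
    At 2: q is false.
    At 4: q is false.
  So ◇q is false at 0.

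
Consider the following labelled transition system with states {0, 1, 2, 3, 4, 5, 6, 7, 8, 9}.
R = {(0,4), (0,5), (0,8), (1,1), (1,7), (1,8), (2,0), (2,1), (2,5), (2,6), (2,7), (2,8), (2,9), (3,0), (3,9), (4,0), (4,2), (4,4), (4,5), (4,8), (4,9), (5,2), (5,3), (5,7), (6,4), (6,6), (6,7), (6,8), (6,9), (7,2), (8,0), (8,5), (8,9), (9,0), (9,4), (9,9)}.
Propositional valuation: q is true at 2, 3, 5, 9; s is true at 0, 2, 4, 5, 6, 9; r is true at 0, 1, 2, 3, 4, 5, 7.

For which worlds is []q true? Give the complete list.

7

Recall that []ψ holds at a world iff ψ holds at every accessible world, and <>ψ holds iff ψ holds at some accessible world.
Let φ = []q. Evaluate φ at each world:
  0 (successors {4, 5, 8}): φ is false.
  1 (successors {1, 7, 8}): φ is false.
  2 (successors {0, 1, 5, 6, 7, 8, 9}): φ is false.
  3 (successors {0, 9}): φ is false.
  4 (successors {0, 2, 4, 5, 8, 9}): φ is false.
  5 (successors {2, 3, 7}): φ is false.
  6 (successors {4, 6, 7, 8, 9}): φ is false.
  7 (successors {2}): φ is true.
  8 (successors {0, 5, 9}): φ is false.
  9 (successors {0, 4, 9}): φ is false.
For instance, at 0:
  At 0: []q requires q at every successor {4, 5, 8}.
    q fails at 4, so []q is false at 0.
Satisfying worlds: {7}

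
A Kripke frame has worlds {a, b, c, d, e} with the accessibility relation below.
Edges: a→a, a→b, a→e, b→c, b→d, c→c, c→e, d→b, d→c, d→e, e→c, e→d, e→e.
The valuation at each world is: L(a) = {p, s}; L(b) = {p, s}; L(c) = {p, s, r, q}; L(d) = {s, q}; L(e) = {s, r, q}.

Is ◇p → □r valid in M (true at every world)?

Recall that □ψ holds at a world iff ψ holds at every accessible world, and ◇ψ holds iff ψ holds at some accessible world.
Let φ = ◇p → □r. Evaluate φ at each world:
  a (successors {a, b, e}): φ is false.
  b (successors {c, d}): φ is false.
  c (successors {c, e}): φ is true.
  d (successors {b, c, e}): φ is false.
  e (successors {c, d, e}): φ is false.
Detail at a (counterexample):
  At a: ◇p is true, □r is false, so ◇p → □r is false.
    At a: ◇p requires p at some successor in {a, b, e}.
      p holds at a, so ◇p is true at a.
    At a: □r requires r at every successor {a, b, e}.
      r fails at a, so □r is false at a.

No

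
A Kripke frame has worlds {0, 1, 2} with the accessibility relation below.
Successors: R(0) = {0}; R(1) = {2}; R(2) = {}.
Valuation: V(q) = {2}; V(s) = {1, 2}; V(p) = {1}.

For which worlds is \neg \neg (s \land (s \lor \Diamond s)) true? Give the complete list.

1, 2

Recall that \Diamond ψ holds at a world iff ψ holds at some accessible world.
Let φ = \neg \neg (s \land (s \lor \Diamond s)). Evaluate φ at each world:
  0 (successors {0}): φ is false.
  1 (successors {2}): φ is true.
  2 (successors ∅): φ is true.
For instance, at 0:
  At 0: \neg (s \land (s \lor \Diamond s)) is true, so \neg \neg (s \land (s \lor \Diamond s)) is false.
    At 0: s \land (s \lor \Diamond s) is false, so \neg (s \land (s \lor \Diamond s)) is true.
      At 0: s is false, s \lor \Diamond s is false, so s \land (s \lor \Diamond s) is false.
Satisfying worlds: {1, 2}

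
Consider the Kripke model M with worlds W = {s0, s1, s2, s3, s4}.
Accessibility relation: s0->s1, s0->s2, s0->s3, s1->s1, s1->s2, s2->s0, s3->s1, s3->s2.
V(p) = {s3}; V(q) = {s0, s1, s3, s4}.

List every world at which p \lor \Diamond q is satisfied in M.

s0, s1, s2, s3

Let φ = p \lor \Diamond q. Evaluate φ at each world:
  s0 (successors {s1, s2, s3}): φ is true.
  s1 (successors {s1, s2}): φ is true.
  s2 (successors {s0}): φ is true.
  s3 (successors {s1, s2}): φ is true.
  s4 (successors ∅): φ is false.
For instance, at s0:
  At s0: p is false, \Diamond q is true, so p \lor \Diamond q is true.
    At s0: \Diamond q requires q at some successor in {s1, s2, s3}.
      q holds at s1, so \Diamond q is true at s0.
Satisfying worlds: {s0, s1, s2, s3}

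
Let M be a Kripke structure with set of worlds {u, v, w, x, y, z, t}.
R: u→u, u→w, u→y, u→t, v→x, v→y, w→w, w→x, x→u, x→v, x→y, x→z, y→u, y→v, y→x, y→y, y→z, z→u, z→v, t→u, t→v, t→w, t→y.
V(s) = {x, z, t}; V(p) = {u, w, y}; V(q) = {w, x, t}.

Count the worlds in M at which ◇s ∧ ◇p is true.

5

Let φ = ◇s ∧ ◇p. Evaluate φ at each world:
  u (successors {u, w, y, t}): φ is true.
  v (successors {x, y}): φ is true.
  w (successors {w, x}): φ is true.
  x (successors {u, v, y, z}): φ is true.
  y (successors {u, v, x, y, z}): φ is true.
  z (successors {u, v}): φ is false.
  t (successors {u, v, w, y}): φ is false.
For instance, at v:
  At v: ◇s is true, ◇p is true, so ◇s ∧ ◇p is true.
    At v: ◇s requires s at some successor in {x, y}.
      s holds at x, so ◇s is true at v.
    At v: ◇p requires p at some successor in {x, y}.
      p holds at y, so ◇p is true at v.
Satisfying worlds: {u, v, w, x, y}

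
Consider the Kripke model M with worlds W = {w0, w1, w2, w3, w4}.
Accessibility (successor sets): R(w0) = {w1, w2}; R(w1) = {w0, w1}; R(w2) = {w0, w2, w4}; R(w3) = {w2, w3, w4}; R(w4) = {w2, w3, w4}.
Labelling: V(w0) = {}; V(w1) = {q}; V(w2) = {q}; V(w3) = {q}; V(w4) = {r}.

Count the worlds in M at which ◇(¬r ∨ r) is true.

5

Let φ = ◇(¬r ∨ r). Evaluate φ at each world:
  w0 (successors {w1, w2}): φ is true.
  w1 (successors {w0, w1}): φ is true.
  w2 (successors {w0, w2, w4}): φ is true.
  w3 (successors {w2, w3, w4}): φ is true.
  w4 (successors {w2, w3, w4}): φ is true.
For instance, at w1:
  At w1: ◇(¬r ∨ r) requires ¬r ∨ r at some successor in {w0, w1}.
    ¬r ∨ r holds at w0, so ◇(¬r ∨ r) is true at w1.
Satisfying worlds: {w0, w1, w2, w3, w4}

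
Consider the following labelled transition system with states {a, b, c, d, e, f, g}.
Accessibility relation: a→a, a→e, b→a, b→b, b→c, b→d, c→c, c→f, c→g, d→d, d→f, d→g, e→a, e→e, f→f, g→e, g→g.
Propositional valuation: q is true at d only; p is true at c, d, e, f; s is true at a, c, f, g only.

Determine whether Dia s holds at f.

Yes

At f: Dia s requires s at some successor in {f}.
  s holds at f, so Dia s is true at f.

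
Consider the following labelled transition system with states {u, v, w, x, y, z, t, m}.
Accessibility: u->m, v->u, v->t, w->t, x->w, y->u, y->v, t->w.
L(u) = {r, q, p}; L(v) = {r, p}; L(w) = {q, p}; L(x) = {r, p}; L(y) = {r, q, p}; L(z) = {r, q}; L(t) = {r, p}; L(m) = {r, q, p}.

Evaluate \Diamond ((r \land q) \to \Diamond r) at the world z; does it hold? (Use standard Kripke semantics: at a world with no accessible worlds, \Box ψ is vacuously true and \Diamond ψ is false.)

No

Recall that \Diamond ψ holds at a world iff ψ holds at some accessible world.
At z: no accessible worlds, so \Diamond ((r \land q) \to \Diamond r) is false.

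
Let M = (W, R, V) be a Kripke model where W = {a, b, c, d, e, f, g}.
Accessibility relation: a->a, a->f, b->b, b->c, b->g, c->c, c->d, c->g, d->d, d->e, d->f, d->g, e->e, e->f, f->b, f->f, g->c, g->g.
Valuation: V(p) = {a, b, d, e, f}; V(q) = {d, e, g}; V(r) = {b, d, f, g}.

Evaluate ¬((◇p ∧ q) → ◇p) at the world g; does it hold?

At g: (◇p ∧ q) → ◇p is true, so ¬((◇p ∧ q) → ◇p) is false.
  At g: ◇p ∧ q is false, ◇p is false, so (◇p ∧ q) → ◇p is true.
    At g: ◇p is false, q is true, so ◇p ∧ q is false.
      At g: ◇p requires p at some successor in {c, g}.
        At c: p is false.
        At g: p is false.
      So ◇p is false at g.
    At g: ◇p requires p at some successor in {c, g}.
      At c: p is false.
      At g: p is false.
    So ◇p is false at g.

No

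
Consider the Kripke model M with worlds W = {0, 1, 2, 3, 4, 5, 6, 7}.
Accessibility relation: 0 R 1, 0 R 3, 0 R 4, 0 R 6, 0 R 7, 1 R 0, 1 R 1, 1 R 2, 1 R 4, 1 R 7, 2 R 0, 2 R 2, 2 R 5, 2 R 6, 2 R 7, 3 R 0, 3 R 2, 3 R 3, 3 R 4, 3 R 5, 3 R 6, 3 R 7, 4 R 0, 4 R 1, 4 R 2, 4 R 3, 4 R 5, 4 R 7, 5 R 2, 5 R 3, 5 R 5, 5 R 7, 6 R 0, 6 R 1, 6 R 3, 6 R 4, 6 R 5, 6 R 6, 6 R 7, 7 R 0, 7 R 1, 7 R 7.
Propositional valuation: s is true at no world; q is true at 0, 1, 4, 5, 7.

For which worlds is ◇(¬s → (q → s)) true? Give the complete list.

Recall that ◇ψ holds at a world iff ψ holds at some accessible world.
Let φ = ◇(¬s → (q → s)). Evaluate φ at each world:
  0 (successors {1, 3, 4, 6, 7}): φ is true.
  1 (successors {0, 1, 2, 4, 7}): φ is true.
  2 (successors {0, 2, 5, 6, 7}): φ is true.
  3 (successors {0, 2, 3, 4, 5, 6, 7}): φ is true.
  4 (successors {0, 1, 2, 3, 5, 7}): φ is true.
  5 (successors {2, 3, 5, 7}): φ is true.
  6 (successors {0, 1, 3, 4, 5, 6, 7}): φ is true.
  7 (successors {0, 1, 7}): φ is false.
For instance, at 5:
  At 5: ◇(¬s → (q → s)) requires ¬s → (q → s) at some successor in {2, 3, 5, 7}.
    ¬s → (q → s) holds at 2, so ◇(¬s → (q → s)) is true at 5.
Satisfying worlds: {0, 1, 2, 3, 4, 5, 6}

0, 1, 2, 3, 4, 5, 6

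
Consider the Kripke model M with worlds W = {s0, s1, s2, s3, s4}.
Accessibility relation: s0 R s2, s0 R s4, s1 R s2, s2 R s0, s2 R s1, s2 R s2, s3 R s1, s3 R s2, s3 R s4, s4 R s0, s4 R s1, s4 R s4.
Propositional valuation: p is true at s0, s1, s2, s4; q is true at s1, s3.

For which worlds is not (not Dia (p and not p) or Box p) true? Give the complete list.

Let φ = not (not Dia (p and not p) or Box p). Evaluate φ at each world:
  s0 (successors {s2, s4}): φ is false.
  s1 (successors {s2}): φ is false.
  s2 (successors {s0, s1, s2}): φ is false.
  s3 (successors {s1, s2, s4}): φ is false.
  s4 (successors {s0, s1, s4}): φ is false.
For instance, at s1:
  At s1: not Dia (p and not p) or Box p is true, so not (not Dia (p and not p) or Box p) is false.
    At s1: not Dia (p and not p) is true, Box p is true, so not Dia (p and not p) or Box p is true.
      At s1: Dia (p and not p) is false, so not Dia (p and not p) is true.
      At s1: Box p requires p at every successor {s2}.
        At s2: p is true.
      So Box p is true at s1.
Satisfying worlds: none.

none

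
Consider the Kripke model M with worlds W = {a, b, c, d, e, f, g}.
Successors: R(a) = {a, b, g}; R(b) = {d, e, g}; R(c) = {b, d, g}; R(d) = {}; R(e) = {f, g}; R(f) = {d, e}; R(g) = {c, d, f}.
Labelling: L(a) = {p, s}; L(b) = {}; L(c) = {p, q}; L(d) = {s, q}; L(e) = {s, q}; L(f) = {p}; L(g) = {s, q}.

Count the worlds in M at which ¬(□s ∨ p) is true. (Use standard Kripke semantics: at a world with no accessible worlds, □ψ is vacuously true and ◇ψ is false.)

2

Recall that □ψ holds at a world iff ψ holds at every accessible world, and ◇ψ holds iff ψ holds at some accessible world.
Let φ = ¬(□s ∨ p). Evaluate φ at each world:
  a (successors {a, b, g}): φ is false.
  b (successors {d, e, g}): φ is false.
  c (successors {b, d, g}): φ is false.
  d (successors ∅): φ is false.
  e (successors {f, g}): φ is true.
  f (successors {d, e}): φ is false.
  g (successors {c, d, f}): φ is true.
For instance, at a:
  At a: □s ∨ p is true, so ¬(□s ∨ p) is false.
    At a: □s is false, p is true, so □s ∨ p is true.
      At a: □s requires s at every successor {a, b, g}.
        s fails at b, so □s is false at a.
Satisfying worlds: {e, g}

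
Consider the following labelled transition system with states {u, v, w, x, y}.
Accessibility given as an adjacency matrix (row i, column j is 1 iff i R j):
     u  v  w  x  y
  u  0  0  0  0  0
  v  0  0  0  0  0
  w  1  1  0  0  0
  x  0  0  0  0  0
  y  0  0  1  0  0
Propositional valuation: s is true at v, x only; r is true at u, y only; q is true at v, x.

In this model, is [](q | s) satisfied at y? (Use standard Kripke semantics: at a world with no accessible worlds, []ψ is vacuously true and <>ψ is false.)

No

Recall that []ψ holds at a world iff ψ holds at every accessible world, and <>ψ holds iff ψ holds at some accessible world.
At y: [](q | s) requires q | s at every successor {w}.
  q | s fails at w, so [](q | s) is false at y.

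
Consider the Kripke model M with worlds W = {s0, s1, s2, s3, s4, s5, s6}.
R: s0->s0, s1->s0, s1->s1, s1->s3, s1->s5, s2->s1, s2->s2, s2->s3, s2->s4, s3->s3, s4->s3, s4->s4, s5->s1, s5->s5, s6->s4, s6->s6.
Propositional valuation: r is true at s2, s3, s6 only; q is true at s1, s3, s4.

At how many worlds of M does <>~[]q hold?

5

Let φ = <>~[]q. Evaluate φ at each world:
  s0 (successors {s0}): φ is true.
  s1 (successors {s0, s1, s3, s5}): φ is true.
  s2 (successors {s1, s2, s3, s4}): φ is true.
  s3 (successors {s3}): φ is false.
  s4 (successors {s3, s4}): φ is false.
  s5 (successors {s1, s5}): φ is true.
  s6 (successors {s4, s6}): φ is true.
For instance, at s4:
  At s4: <>~[]q requires ~[]q at some successor in {s3, s4}.
    At s3: ~[]q is false.
    At s4: ~[]q is false.
  So <>~[]q is false at s4.
Satisfying worlds: {s0, s1, s2, s5, s6}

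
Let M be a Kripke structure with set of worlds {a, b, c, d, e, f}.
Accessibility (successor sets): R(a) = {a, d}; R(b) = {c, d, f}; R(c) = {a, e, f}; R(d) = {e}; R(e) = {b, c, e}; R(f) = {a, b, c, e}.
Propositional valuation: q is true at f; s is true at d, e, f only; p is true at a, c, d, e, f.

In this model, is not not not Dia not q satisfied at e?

No

At e: not not Dia not q is true, so not not not Dia not q is false.
  At e: not Dia not q is false, so not not Dia not q is true.
    At e: Dia not q is true, so not Dia not q is false.
      At e: Dia not q requires not q at some successor in {b, c, e}.
        not q holds at b, so Dia not q is true at e.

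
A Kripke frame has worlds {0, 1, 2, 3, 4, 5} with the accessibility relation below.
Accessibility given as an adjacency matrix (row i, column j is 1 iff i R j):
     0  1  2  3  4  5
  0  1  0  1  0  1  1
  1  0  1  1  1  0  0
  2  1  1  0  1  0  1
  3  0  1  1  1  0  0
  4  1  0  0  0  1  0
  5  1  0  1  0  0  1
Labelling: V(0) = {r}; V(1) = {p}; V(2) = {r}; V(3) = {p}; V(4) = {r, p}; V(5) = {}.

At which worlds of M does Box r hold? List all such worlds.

Let φ = Box r. Evaluate φ at each world:
  0 (successors {0, 2, 4, 5}): φ is false.
  1 (successors {1, 2, 3}): φ is false.
  2 (successors {0, 1, 3, 5}): φ is false.
  3 (successors {1, 2, 3}): φ is false.
  4 (successors {0, 4}): φ is true.
  5 (successors {0, 2, 5}): φ is false.
For instance, at 1:
  At 1: Box r requires r at every successor {1, 2, 3}.
    r fails at 1, so Box r is false at 1.
Satisfying worlds: {4}

4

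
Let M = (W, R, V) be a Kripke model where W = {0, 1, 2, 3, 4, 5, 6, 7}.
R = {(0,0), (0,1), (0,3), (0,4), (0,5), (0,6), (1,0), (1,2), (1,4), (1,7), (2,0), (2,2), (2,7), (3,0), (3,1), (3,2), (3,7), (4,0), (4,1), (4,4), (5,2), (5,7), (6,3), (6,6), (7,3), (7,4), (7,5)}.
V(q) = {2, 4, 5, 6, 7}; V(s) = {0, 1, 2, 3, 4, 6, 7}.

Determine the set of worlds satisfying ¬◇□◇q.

Let φ = ¬◇□◇q. Evaluate φ at each world:
  0 (successors {0, 1, 3, 4, 5, 6}): φ is false.
  1 (successors {0, 2, 4, 7}): φ is false.
  2 (successors {0, 2, 7}): φ is false.
  3 (successors {0, 1, 2, 7}): φ is false.
  4 (successors {0, 1, 4}): φ is false.
  5 (successors {2, 7}): φ is false.
  6 (successors {3, 6}): φ is false.
  7 (successors {3, 4, 5}): φ is false.
For instance, at 2:
  At 2: ◇□◇q is true, so ¬◇□◇q is false.
    At 2: ◇□◇q requires □◇q at some successor in {0, 2, 7}.
      □◇q holds at 0, so ◇□◇q is true at 2.
Satisfying worlds: none.

none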